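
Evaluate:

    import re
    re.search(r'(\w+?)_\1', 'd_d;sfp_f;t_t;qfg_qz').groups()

('d',)

A backreference is literal: `\1` must see the identical characters the first group matched.
`search` walks the string left to right and returns the first match it finds.
The match spans [0:3] → 'd_d'.
Captured: group 1 = 'd'.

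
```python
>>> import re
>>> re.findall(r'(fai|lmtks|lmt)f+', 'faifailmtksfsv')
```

Scanning left to right: at [0:4] match 'faif', group 1 = 'fai'; at [6:12] match 'lmtksf', group 1 = 'lmtks'.
Because there's exactly one group, `findall` drops the full match and keeps group 1 from each hit.

['fai', 'lmtks']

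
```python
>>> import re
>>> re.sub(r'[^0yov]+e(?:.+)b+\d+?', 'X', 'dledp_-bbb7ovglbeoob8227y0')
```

'X227y0'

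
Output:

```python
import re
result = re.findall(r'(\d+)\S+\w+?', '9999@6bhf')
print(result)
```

This matches one or more of a digit (captured); then one or more of a non-whitespace character, then one or more of a word character (lazy).
Walking the string: at [0:9] match '9999@6bhf', group 1 = '9999'.
Because there's exactly one group, `findall` drops the full match and keeps group 1 from the one hit.

['9999']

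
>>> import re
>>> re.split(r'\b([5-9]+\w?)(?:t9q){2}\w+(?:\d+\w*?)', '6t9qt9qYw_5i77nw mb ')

Pattern: a word boundary (`\b`, zero-width); then one or more of a character in [5-9], then optionally a word character (captured); then the literal 't9q' repeated 2 times, then one or more of a word character; then one or more of a digit, then zero or more of a word character (lazy) (non-capturing group).
Because the quantifier is non-greedy, it stops expanding at the earliest point where the rest of the pattern can succeed.
Matches to split on: at [0:14] → '6t9qt9qYw_5i77'.
Because the pattern has a capturing group, `split` also inserts each captured text between the pieces.

['', '6', 'nw mb ']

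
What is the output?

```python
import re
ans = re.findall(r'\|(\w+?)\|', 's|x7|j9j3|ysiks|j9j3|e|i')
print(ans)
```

['x7', 'ysiks', 'e']

Matches: at [1:5] match '|x7|', group 1 = 'x7'; at [9:16] match '|ysiks|', group 1 = 'ysiks'; at [20:23] match '|e|', group 1 = 'e'.
Because there's exactly one group, `findall` drops the full match and keeps group 1 from each hit.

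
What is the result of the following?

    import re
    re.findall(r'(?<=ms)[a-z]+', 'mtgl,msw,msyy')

['w', 'yy']

Lookahead/lookbehind check context without consuming it, so the matched span excludes the asserted characters.
Scanning left to right: at [7:8] → 'w'; at [11:13] → 'yy'.
`findall` yields the raw match text (2 of them) because the pattern has no groups.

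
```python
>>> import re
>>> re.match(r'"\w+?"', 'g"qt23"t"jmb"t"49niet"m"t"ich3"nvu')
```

`re.match` only tries the pattern at the start of the string.
Here the pattern fails at index 0, so the call returns None.

None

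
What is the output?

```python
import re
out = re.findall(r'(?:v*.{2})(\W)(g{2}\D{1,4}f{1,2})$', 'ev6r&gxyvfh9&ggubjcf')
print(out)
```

This matches zero or more of a literal 'v', then exactly 2 of any character (non-capturing group); then a non-word character (captured); then exactly 2 of the literal 'g', then 1 to 4 of a non-digit, then 1 to 2 of a literal 'f' (captured); then anchored at the end.
Matches: at [10:20] match 'h9&ggubjcf', groups = ('&', 'ggubjcf').
`findall` packs the 2 group values into a tuple for every match.

[('&', 'ggubjcf')]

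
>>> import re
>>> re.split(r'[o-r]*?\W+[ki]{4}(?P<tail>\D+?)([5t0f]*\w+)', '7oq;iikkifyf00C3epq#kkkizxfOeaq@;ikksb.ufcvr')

['7', 'i', 'fyf00C3epq', '', 'z', 'xfOeaq', '@;ikksb.ufcvr']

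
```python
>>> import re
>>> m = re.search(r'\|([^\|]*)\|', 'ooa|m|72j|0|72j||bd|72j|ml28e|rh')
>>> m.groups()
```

('m',)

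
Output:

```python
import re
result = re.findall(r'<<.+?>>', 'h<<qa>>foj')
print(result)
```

With no groups in the pattern, `findall` gives back each whole match — 1 here.

['<<qa>>']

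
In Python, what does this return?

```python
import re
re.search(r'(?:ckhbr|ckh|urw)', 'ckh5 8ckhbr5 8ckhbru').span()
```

The match spans [0:3] → 'ckh'.

(0, 3)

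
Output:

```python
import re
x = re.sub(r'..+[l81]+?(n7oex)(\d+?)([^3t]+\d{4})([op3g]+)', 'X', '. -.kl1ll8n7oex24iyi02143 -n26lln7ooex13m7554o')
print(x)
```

This matches any character, then one or more of any character, then one or more of one of [l81] (lazy); then the literal 'n7o', then the literal 'ex' (captured); then one or more of a digit (lazy) (captured); then one or more of any character except [3t], then exactly 4 of a digit (captured); then one or more of one of [op3g] (captured).
Matches: at [0:25] → '. -.kl1ll8n7oex24iyi02143'.
`sub` substitutes 'X' at each match site.

X -n26lln7ooex13m7554o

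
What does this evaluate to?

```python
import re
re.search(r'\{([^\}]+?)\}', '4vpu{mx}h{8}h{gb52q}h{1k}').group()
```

`re.search` tries every starting position until one works.
The match spans [4:8] → '{mx}'.
Captured: group 1 = 'mx'.

'{mx}'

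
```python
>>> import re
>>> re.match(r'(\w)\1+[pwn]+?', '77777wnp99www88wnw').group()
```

'77777w'

`\1` is not a pattern — it's the concrete string captured by group 1, re-applied verbatim.
`match` is anchored at position 0; if the pattern doesn't fit there, it returns None.
The match spans [0:6] → '77777w'.
Captured: group 1 = '7'.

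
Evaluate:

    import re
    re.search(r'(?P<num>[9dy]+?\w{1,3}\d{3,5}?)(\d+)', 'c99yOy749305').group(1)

'99yOy749'

The match spans [1:12] → '99yOy749305'.
Captured: group 1 = '99yOy749', group 2 = '305'.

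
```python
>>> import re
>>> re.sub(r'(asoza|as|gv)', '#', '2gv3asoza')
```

'2#3#'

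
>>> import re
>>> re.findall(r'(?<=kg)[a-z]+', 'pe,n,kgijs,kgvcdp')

The positive lookaround only admits positions where the adjacent text matches; those characters stay outside the span.
Matches: at [7:10] → 'ijs'; at [13:17] → 'vcdp'.
No capturing groups, so `findall` returns the 2 full match strings.

['ijs', 'vcdp']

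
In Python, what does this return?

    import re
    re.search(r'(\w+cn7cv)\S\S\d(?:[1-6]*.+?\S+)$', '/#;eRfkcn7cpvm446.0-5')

This matches one or more of a word character, then the literal 'cn', then the literal '7cv' (captured); then a non-whitespace character, then a non-whitespace character, then a digit; then zero or more of a character in [1-6], then one or more of any character (lazy), then one or more of a non-whitespace character (non-capturing group); then anchored at the end.
Unlike `match`, `search` isn't anchored — it looks for the pattern anywhere in the string.
Here the pattern never matches, so the call returns None.

None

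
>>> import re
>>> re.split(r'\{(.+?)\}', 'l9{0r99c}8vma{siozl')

Because the pattern has a capturing group, `split` also inserts each captured text between the pieces.

['l9', '0r99c', '8vma{siozl']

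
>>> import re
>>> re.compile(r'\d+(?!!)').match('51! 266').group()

`re.match` won't scan ahead — the pattern has to work from the very first character.
The match spans [0:1] → '5'.

'5'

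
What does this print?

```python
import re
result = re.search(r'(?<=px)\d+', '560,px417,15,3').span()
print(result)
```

Lookahead/lookbehind check context without consuming it, so the matched span excludes the asserted characters.
`re.search` tries every starting position until one works.
The match spans [6:9] → '417'.

(6, 9)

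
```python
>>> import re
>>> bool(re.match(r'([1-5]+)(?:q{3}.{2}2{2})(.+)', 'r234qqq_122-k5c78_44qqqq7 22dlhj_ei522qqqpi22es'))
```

Pattern: one or more of a character in [1-5] (captured); then exactly 3 of a literal 'q', then exactly 2 of any character, then exactly 2 of the literal '2' (non-capturing group); then one or more of any character (captured).
`re.match` won't scan ahead — the pattern has to work from the very first character.
Here the string doesn't start with a match, so the call returns None, and `bool(None)` is False.

False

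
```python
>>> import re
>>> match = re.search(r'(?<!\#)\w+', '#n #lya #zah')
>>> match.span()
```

A negative assertion filters positions out without eating any characters.
Unlike `match`, `search` isn't anchored — it looks for the pattern anywhere in the string.
The match spans [5:7] → 'ya'.

(5, 7)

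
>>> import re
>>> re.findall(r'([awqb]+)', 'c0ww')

['ww']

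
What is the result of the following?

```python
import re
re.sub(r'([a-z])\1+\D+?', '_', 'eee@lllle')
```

'__'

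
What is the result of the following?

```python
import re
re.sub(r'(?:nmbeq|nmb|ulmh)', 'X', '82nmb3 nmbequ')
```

'82X3 Xu'

Alternation tries branches left to right and keeps the first one that lets the overall match succeed at that position.
Matches: at [2:5] → 'nmb'; at [7:12] → 'nmbeq'.
Each match is replaced by 'X'.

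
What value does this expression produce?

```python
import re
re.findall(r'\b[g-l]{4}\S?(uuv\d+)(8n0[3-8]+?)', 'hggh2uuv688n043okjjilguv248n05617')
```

The pattern matches a word boundary (`\b`, zero-width); then exactly 4 of a character in [g-l], then optionally a non-whitespace character; then the literal 'uuv', then one or more of a digit (captured); then the literal '8', then the literal 'n0', then one or more of a character in [3-8] (lazy) (captured).
A non-greedy quantifier consumes as few characters as it can — just enough that the remainder of the pattern still matches from where it stops; whatever follows it matches normally.
Matches: at [0:14] match 'hggh2uuv688n04', groups = ('uuv68', '8n04').
2 groups means the one result is a tuple of 2 captured strings — 1 here.

[('uuv68', '8n04')]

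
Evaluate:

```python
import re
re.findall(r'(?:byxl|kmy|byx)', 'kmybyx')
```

`findall` yields the raw match text (2 of them) because the pattern has no groups.

['kmy', 'byx']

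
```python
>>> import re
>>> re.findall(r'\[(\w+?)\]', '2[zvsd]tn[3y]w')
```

Matches: at [1:7] match '[zvsd]', group 1 = 'zvsd'; at [9:13] match '[3y]', group 1 = '3y'.
`findall` collects group 1 from each match (2 total).

['zvsd', '3y']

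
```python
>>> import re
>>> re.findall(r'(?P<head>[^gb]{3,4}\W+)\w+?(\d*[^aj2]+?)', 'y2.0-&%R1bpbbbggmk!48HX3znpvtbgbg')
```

[('y2.0-&%', '1b')]

This matches 3 to 4 of any character except [gb], then one or more of a non-word character (captured as 'head'); then one or more of a word character (lazy); then zero or more of a digit, then one or more of any character except [aj2] (lazy) (captured).
Because the quantifier is non-greedy, it stops expanding at the earliest point where the rest of the pattern can succeed.
Matches: at [0:10] match 'y2.0-&%R1b', groups = ('y2.0-&%', '1b').
Multiple groups make `findall` return tuples — one 2-tuple for the one match.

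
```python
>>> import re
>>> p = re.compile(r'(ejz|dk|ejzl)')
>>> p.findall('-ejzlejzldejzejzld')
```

Alternation tries branches left to right and keeps the first one that lets the overall match succeed at that position.
`findall` collects group 1 from each match (4 total).

['ejz', 'ejz', 'ejz', 'ejz']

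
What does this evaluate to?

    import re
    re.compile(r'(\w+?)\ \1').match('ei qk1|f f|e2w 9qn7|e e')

None

`match` is anchored at position 0; if the pattern doesn't fit there, it returns None.
Here position 0 doesn't satisfy it, so the call returns None.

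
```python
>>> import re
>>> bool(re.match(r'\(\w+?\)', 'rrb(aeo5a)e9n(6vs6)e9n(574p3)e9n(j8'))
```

False

`re.match` only tries the pattern at the start of the string.
Here position 0 doesn't satisfy it, so the call returns None, and `bool(None)` is False.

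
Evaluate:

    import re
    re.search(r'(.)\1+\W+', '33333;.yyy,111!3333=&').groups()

`\1` has to match the exact text group 1 already captured.
`re.search` scans for the first position where the pattern succeeds.
The match spans [0:7] → '33333;.'.
Captured: group 1 = '3'.

('3',)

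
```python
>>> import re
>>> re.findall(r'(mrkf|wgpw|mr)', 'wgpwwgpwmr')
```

`findall` collects group 1 from each match (3 total).

['wgpw', 'wgpw', 'mr']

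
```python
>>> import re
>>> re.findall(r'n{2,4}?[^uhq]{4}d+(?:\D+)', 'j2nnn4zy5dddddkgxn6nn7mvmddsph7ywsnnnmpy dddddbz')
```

The pattern matches 2 to 4 of the literal 'n' (lazy), then exactly 4 of any character except [uhq]; then one or more of a literal 'd'; then one or more of a non-digit (non-capturing group).
Scanning left to right: at [2:18] → 'nnn4zy5dddddkgxn'; at [19:30] → 'nn7mvmddsph'; at [34:48] → 'nnnmpy dddddbz'.
`findall` yields the raw match text (3 of them) because the pattern has no groups.

['nnn4zy5dddddkgxn', 'nn7mvmddsph', 'nnnmpy dddddbz']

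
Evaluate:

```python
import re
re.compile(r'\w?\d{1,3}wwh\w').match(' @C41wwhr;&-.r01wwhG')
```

None

`re.match` only tries the pattern at the start of the string.
Here the string doesn't start with a match, so the call returns None.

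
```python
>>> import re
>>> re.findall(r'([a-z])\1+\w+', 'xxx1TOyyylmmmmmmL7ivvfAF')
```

['x']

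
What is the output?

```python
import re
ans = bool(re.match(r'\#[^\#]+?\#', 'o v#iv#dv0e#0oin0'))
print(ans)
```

With `match`, the pattern is implicitly anchored at the beginning.
Here the pattern fails at index 0, so the call returns None, and `bool(None)` is False.

False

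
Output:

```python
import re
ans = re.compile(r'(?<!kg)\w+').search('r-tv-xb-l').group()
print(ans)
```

r

A negative assertion filters positions out without eating any characters.
The match spans [0:1] → 'r'.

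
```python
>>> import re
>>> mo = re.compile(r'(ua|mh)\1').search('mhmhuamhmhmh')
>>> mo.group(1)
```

'mh'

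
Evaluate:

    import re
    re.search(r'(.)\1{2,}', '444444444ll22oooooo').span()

(0, 9)

A backreference is literal: `\1` must see the identical characters the first group matched.
The match spans [0:9] → '444444444'.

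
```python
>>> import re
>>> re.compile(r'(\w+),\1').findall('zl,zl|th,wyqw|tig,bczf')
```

['zl']

`\1` has to match the exact text group 1 already captured.
Walking the string: at [0:5] match 'zl,zl', group 1 = 'zl'.
Because there's exactly one group, `findall` drops the full match and keeps group 1 from the one hit.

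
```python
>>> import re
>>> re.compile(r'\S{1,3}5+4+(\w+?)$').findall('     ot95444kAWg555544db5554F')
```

['kAWg555544db5554F']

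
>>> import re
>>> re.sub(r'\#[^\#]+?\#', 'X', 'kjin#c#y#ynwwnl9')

'kjinXy#ynwwnl9'

Matches: at [4:7] → '#c#'.
Each match is replaced by 'X'.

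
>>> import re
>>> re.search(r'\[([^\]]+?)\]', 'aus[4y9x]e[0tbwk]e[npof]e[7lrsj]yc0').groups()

('4y9x',)

Unlike `match`, `search` isn't anchored — it looks for the pattern anywhere in the string.
The match spans [3:9] → '[4y9x]'.
Captured: group 1 = '4y9x'.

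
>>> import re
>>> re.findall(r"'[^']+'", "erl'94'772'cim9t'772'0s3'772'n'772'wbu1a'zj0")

Scanning left to right: at [3:7] → "'94'"; at [10:17] → "'cim9t'"; at [20:25] → "'0s3'"; at [28:31] → "'n'"; at [34:41] → "'wbu1a'".
No capturing groups, so `findall` returns the 5 full match strings.

["'94'", "'cim9t'", "'0s3'", "'n'", "'wbu1a'"]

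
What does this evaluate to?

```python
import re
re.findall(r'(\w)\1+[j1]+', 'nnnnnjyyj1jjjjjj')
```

['n', 'y']

A backreference is literal: `\1` must see the identical characters the first group matched.
Scanning left to right: at [0:6] match 'nnnnnj', group 1 = 'n'; at [6:16] match 'yyj1jjjjjj', group 1 = 'y'.
One capturing group, so `findall` returns just the captured substring from each match — 2 in all.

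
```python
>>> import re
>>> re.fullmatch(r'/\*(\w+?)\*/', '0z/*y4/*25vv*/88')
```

`fullmatch` succeeds only if the pattern covers the string from start to end.
Here there's no way to consume every character, so the call returns None.

None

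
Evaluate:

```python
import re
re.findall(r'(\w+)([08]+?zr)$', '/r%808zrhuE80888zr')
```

2 groups means the one result is a tuple of 2 captured strings — 1 here.

[('808zrhuE8088', '8zr')]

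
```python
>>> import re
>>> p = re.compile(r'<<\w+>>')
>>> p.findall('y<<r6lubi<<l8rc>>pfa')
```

['<<l8rc>>']

Scanning left to right: at [9:17] → '<<l8rc>>'.
Since nothing is captured, `findall` lists the 1 matched substring directly.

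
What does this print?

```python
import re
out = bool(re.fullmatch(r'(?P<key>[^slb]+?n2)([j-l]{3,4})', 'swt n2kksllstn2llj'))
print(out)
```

`re.fullmatch` is like wrapping the pattern in `^…$` (in single-line mode).
Here there's no way to consume every character, so the call returns None, and `bool(None)` is False.

False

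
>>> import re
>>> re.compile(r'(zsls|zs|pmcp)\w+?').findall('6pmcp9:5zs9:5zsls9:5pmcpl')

['pmcp', 'zs', 'zsls', 'pmcp']

Alternation isn't longest-match — the leftmost alternative that fits at this position is chosen.
With a single group, `findall` returns only what that group captured — 4 items.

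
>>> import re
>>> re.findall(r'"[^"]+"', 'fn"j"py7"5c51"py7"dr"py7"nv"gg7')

Scanning left to right: at [2:5] → '"j"'; at [8:14] → '"5c51"'; at [17:21] → '"dr"'; at [24:28] → '"nv"'.
Since nothing is captured, `findall` lists the 4 matched substrings directly.

['"j"', '"5c51"', '"dr"', '"nv"']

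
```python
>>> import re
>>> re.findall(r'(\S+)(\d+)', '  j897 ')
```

[('j89', '7')]

Pattern: one or more of a non-whitespace character (captured); then one or more of a digit (captured).
Matches: at [2:6] match 'j897', groups = ('j89', '7').
`findall` packs the 2 group values into a tuple for every match.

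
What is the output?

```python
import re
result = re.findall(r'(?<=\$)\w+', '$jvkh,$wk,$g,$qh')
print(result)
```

['jvkh', 'wk', 'g', 'qh']

Because the assertion is zero-width, the text it checks is not consumed and won't appear in the result.
Since nothing is captured, `findall` lists the 4 matched substrings directly.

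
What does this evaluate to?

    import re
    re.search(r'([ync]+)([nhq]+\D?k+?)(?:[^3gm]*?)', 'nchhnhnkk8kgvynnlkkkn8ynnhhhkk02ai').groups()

The match spans [0:9] → 'nchhnhnkk'.
Captured: group 1 = 'nc', group 2 = 'hhnhnkk'.

('nc', 'hhnhnkk')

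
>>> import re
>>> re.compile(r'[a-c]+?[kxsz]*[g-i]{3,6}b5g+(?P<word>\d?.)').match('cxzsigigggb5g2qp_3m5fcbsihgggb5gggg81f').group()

The pattern matches one or more of a character in [a-c] (lazy), then zero or more of one of [kxsz]; then 3 to 6 of a character in [g-i], then the literal 'b5', then one or more of a literal 'g'; then optionally a digit, then any character (captured as 'word').
`re.match` won't scan ahead — the pattern has to work from the very first character.
The match spans [0:15] → 'cxzsigigggb5g2q'.
Captured: group 1 = '2q'.

'cxzsigigggb5g2q'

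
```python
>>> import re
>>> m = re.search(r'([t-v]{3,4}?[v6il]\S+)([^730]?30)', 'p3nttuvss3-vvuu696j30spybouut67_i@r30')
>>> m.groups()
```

Pattern: 3 to 4 of a character in [t-v] (lazy), then one of [v6il], then one or more of a non-whitespace character (captured); then optionally any character except [730], then the literal '30' (captured).
`re.search` tries every starting position until one works.
The match spans [3:37] → 'ttuvss3-vvuu696j30spybouut67_i@r30'.
Captured: group 1 = 'ttuvss3-vvuu696j30spybouut67_i@r', group 2 = '30'.

('ttuvss3-vvuu696j30spybouut67_i@r', '30')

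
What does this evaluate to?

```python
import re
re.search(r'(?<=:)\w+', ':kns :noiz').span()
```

Because the assertion is zero-width, the text it checks is not consumed and won't appear in the result.
`search` walks the string left to right and returns the first match it finds.
The match spans [1:4] → 'kns'.

(1, 4)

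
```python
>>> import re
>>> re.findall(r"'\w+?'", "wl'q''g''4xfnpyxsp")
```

["'q'", "'g'"]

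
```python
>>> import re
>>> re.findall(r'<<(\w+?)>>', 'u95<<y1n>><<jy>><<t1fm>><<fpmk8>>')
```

['y1n', 'jy', 't1fm', 'fpmk8']

`findall` collects group 1 from each match (4 total).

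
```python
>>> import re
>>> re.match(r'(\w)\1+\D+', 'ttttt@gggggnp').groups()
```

The match spans [0:13] → 'ttttt@gggggnp'.
Captured: group 1 = 't'.

('t',)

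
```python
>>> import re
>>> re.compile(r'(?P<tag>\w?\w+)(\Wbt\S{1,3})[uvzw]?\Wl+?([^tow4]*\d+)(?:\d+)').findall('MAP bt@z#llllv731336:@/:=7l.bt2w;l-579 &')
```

[('MAP', ' bt@z', 'lllv73133'), ('7l', '.bt2w', '-57')]

The `?` after the quantifier makes it lazy — it takes as little as possible before letting the rest of the pattern try.
3 groups means each result is a tuple of 3 captured strings — 2 here.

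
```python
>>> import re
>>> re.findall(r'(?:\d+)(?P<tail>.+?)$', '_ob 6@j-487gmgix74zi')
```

['@j-487gmgix74zi']

The pattern matches one or more of a digit (non-capturing group); then one or more of any character (lazy) (captured as 'tail'); then anchored at the end.
Matches: at [4:20] match '6@j-487gmgix74zi', group 1 = '@j-487gmgix74zi'.
`findall` collects group 1 from the one match (1 total).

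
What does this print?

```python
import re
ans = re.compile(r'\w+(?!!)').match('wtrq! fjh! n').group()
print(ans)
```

With `match`, the pattern is implicitly anchored at the beginning.
The match spans [0:3] → 'wtr'.

wtr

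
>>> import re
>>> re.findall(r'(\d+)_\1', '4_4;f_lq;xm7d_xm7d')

After group 1 captures some text, `\1` only succeeds where that same text appears again.
Matches: at [0:3] match '4_4', group 1 = '4'.
With a single group, `findall` returns only what that group captured — 1 item.

['4']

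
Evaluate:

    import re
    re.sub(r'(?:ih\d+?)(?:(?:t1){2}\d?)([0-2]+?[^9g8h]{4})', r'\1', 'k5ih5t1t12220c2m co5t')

'k5220c2m co5t'

This matches the literal 'ih', then one or more of a digit (lazy) (non-capturing group); then the literal 't1' repeated 2 times, then optionally a digit (non-capturing group); then one or more of a character in [0-2] (lazy), then exactly 4 of any character except [9g8h] (captured).
Matches: at [2:15] → 'ih5t1t12220c2'.
Each match is replaced using the text its own group 1 captured.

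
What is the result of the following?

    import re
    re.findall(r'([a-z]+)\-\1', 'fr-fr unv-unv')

`\1` has to match the exact text group 1 already captured.
Scanning left to right: at [0:5] match 'fr-fr', group 1 = 'fr'; at [6:13] match 'unv-unv', group 1 = 'unv'.
One capturing group, so `findall` returns just the captured substring from each match — 2 in all.

['fr', 'unv']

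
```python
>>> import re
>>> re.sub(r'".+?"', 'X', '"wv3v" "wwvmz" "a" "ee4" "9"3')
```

'X X X X X3'

Lazy quantifiers expand one character at a time until the remainder of the pattern can match.
`sub` substitutes 'X' at each match site.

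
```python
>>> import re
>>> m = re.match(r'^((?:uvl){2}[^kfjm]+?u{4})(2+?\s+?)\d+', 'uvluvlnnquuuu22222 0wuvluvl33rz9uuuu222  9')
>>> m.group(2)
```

'22222 '

The match spans [0:20] → 'uvluvlnnquuuu22222 0'.
Captured: group 1 = 'uvluvlnnquuuu', group 2 = '22222 '.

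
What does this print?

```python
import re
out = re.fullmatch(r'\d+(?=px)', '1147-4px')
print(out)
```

Lookahead/lookbehind check context without consuming it, so the matched span excludes the asserted characters.
`fullmatch` succeeds only if the pattern covers the string from start to end.
Here the pattern can't cover the whole string, so the call returns None.

None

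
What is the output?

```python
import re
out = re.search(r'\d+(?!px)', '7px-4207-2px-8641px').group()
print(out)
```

Because the assertion is negative and zero-width, positions next to the forbidden text are skipped.
`re.search` tries every starting position until one works.
The match spans [4:8] → '4207'.

4207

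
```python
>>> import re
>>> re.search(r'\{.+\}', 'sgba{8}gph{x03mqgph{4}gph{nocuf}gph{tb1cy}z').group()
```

The match spans [4:42] → '{8}gph{x03mqgph{4}gph{nocuf}gph{tb1cy}'.

'{8}gph{x03mqgph{4}gph{nocuf}gph{tb1cy}'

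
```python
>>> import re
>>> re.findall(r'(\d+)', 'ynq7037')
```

['7037']

`findall` collects group 1 from the one match (1 total).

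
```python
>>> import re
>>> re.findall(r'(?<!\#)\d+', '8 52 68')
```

Because the assertion is negative and zero-width, positions next to the forbidden text are skipped.
Scanning left to right: at [0:1] → '8'; at [2:4] → '52'; at [5:7] → '68'.
No capturing groups, so `findall` returns the 3 full match strings.

['8', '52', '68']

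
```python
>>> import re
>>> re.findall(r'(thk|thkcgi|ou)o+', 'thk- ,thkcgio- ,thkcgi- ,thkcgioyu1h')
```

['thkcgi', 'thkcgi']

With a single group, `findall` returns only what that group captured — 2 items.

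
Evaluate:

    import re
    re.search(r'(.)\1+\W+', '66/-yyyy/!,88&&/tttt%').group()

'66/-'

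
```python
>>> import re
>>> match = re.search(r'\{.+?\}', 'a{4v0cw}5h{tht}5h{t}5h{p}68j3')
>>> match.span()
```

(1, 8)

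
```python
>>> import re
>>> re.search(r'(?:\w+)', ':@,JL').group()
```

'JL'

This matches one or more of a word character (non-capturing group).
Unlike `match`, `search` isn't anchored — it looks for the pattern anywhere in the string.
The match spans [3:5] → 'JL'.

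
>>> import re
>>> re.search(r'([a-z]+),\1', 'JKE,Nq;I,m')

None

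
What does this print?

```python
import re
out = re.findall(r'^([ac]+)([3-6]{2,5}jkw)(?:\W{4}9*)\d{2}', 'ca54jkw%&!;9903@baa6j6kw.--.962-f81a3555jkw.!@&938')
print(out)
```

The pattern matches anchored at the start of the string; then one or more of one of [ac] (captured); then 2 to 5 of a character in [3-6], then the literal 'jkw' (captured); then exactly 4 of a non-word character, then zero or more of the literal '9' (non-capturing group); then exactly 2 of a digit.
Walking the string: at [0:15] match 'ca54jkw%&!;9903', groups = ('ca', '54jkw').
`findall` packs the 2 group values into a tuple for every match.

[('ca', '54jkw')]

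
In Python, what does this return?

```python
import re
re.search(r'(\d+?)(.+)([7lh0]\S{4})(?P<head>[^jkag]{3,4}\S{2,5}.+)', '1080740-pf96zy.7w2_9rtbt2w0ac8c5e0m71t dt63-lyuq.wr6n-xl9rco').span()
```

This matches one or more of a digit (lazy) (captured); then one or more of any character (captured); then one of [7lh0], then exactly 4 of a non-whitespace character (captured); then 3 to 4 of any character except [jkag], then 2 to 5 of a non-whitespace character, then one or more of any character (captured as 'head').
`re.search` scans for the first position where the pattern succeeds.
The match spans [0:60] → '1080740-pf96zy.7w2_9rtbt2w0ac8c5e0m71t dt63-lyuq.wr6n-xl9rco'.
Captured: group 1 = '1', group 2 = '080740-pf96zy.7w2_9rtbt2w0ac8c5e0m71t dt63-', group 3 = 'lyuq.', group 4 = 'wr6n-xl9rco'.

(0, 60)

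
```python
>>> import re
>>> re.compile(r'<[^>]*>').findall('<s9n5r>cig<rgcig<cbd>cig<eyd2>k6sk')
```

['<s9n5r>', '<rgcig<cbd>', '<eyd2>']

No capturing groups, so `findall` returns the 3 full match strings.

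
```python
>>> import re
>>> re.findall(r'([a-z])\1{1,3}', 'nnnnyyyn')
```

['n', 'y']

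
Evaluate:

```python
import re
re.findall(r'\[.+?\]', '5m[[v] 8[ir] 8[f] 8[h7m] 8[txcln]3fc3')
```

A `+?`/`*?`/`{m,n}?` starts at its minimum and grows only as far as needed for what follows to match.
Walking the string: at [2:6] → '[[v]'; at [8:12] → '[ir]'; at [14:17] → '[f]'; at [19:24] → '[h7m]'; at [26:33] → '[txcln]'.
`findall` yields the raw match text (5 of them) because the pattern has no groups.

['[[v]', '[ir]', '[f]', '[h7m]', '[txcln]']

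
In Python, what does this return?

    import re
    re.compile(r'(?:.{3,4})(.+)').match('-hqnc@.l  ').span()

(0, 10)

This matches 3 to 4 of any character (non-capturing group); then one or more of any character (captured).
`re.match` only tries the pattern at the start of the string.
The match spans [0:10] → '-hqnc@.l  '.
Captured: group 1 = 'c@.l  '.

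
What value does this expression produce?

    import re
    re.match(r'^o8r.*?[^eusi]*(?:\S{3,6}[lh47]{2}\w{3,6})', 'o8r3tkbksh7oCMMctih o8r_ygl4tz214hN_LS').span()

With `match`, the pattern is implicitly anchored at the beginning.
The match spans [0:17] → 'o8r3tkbksh7oCMMct'.

(0, 17)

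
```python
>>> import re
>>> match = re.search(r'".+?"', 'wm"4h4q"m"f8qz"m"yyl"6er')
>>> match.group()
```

'"4h4q"'

`re.search` scans for the first position where the pattern succeeds.
The match spans [2:8] → '"4h4q"'.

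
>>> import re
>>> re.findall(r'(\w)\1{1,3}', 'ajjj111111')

['j', '1', '1']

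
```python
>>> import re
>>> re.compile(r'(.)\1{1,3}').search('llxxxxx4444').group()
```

'll'

The backreference `\1` re-matches whatever the first group consumed, character for character.
`re.search` scans for the first position where the pattern succeeds.
The match spans [0:2] → 'll'.
Captured: group 1 = 'l'.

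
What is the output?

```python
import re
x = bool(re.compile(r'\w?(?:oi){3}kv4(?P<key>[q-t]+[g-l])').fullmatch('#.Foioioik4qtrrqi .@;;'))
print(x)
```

False

`fullmatch` succeeds only if the pattern covers the string from start to end.
Here there's no way to consume every character, so the call returns None, and `bool(None)` is False.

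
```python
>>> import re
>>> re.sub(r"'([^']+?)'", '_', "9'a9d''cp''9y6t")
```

Each match is replaced by '_'.

"9__'9y6t"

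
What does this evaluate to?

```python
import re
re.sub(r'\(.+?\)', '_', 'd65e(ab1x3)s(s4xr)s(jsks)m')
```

'd65e_s_s_m'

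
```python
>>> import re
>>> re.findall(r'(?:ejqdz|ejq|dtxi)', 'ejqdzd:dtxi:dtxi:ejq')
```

Alternation isn't longest-match — the leftmost alternative that fits at this position is chosen.
`findall` yields the raw match text (4 of them) because the pattern has no groups.

['ejqdz', 'dtxi', 'dtxi', 'ejq']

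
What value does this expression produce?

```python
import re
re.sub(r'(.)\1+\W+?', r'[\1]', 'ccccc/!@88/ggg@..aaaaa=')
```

After group 1 captures some text, `\1` only succeeds where that same text appears again.
Matches: at [0:6] → 'ccccc/'; at [8:11] → '88/'; at [11:15] → 'ggg@'; at [17:23] → 'aaaaa='.
`\1` in the replacement pulls in group 1's text for each match.

'[c]!@[8][g]..[a]'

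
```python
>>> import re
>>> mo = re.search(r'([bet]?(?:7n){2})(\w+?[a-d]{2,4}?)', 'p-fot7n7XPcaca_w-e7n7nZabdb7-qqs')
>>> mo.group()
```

'e7n7nZab'

Pattern: optionally one of [bet], then the literal '7n' repeated 2 times (captured); then one or more of a word character (lazy), then 2 to 4 of a character in [a-d] (lazy) (captured).
`re.search` scans for the first position where the pattern succeeds.
The match spans [17:25] → 'e7n7nZab'.
Captured: group 1 = 'e7n7n', group 2 = 'Zab'.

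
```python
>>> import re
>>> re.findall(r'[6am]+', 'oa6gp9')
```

['a6']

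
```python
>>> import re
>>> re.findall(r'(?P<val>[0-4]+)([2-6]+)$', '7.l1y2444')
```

This matches one or more of a character in [0-4] (captured as 'val'); then one or more of a character in [2-6] (captured); then anchored at the end.
Matches: at [5:9] match '2444', groups = ('244', '4').
2 groups means the one result is a tuple of 2 captured strings — 1 here.

[('244', '4')]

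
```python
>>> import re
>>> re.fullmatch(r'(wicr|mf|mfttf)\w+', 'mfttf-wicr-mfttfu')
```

None

`re.fullmatch` is like wrapping the pattern in `^…$` (in single-line mode).
Here there's no way to consume every character, so the call returns None.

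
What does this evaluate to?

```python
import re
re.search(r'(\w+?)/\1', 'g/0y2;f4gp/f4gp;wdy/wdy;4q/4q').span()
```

`\1` has to match the exact text group 1 already captured.
The match spans [6:15] → 'f4gp/f4gp'.

(6, 15)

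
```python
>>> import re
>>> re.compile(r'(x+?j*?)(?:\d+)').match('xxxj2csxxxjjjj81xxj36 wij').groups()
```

The match spans [0:5] → 'xxxj2'.
Captured: group 1 = 'xxxj'.

('xxxj',)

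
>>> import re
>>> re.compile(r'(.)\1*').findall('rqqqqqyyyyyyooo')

['r', 'q', 'y', 'o']

`\1` has to match the exact text group 1 already captured.
Scanning left to right: at [0:1] match 'r', group 1 = 'r'; at [1:6] match 'qqqqq', group 1 = 'q'; at [6:12] match 'yyyyyy', group 1 = 'y'; at [12:15] match 'ooo', group 1 = 'o'.
Because there's exactly one group, `findall` drops the full match and keeps group 1 from each hit.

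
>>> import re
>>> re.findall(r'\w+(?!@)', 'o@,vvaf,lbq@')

`(?!…)`/`(?<!…)` only lets a position through if the neighbouring text does NOT match; no characters are consumed.
With no groups in the pattern, `findall` gives back each whole match — 2 here.

['vvaf', 'lb']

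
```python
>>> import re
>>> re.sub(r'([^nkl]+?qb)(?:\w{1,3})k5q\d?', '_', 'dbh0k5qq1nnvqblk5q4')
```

'dbh0k5qq1nn_'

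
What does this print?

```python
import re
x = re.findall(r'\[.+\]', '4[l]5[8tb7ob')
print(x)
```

Scanning left to right: at [1:4] → '[l]'.
`findall` yields the raw match text (1 of them) because the pattern has no groups.

['[l]']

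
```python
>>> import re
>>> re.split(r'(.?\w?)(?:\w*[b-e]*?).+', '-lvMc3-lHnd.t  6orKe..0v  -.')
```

['', '-l', '']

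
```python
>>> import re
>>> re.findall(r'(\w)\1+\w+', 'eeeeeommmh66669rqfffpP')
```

`\1` is not a pattern — it's the concrete string captured by group 1, re-applied verbatim.
Matches: at [0:22] match 'eeeeeommmh66669rqfffpP', group 1 = 'e'.
One capturing group, so `findall` returns just the captured substring from the one match — 1 in all.

['e']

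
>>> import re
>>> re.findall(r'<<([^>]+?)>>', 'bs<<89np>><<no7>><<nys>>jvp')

['89np', 'no7', 'nys']

Because there's exactly one group, `findall` drops the full match and keeps group 1 from each hit.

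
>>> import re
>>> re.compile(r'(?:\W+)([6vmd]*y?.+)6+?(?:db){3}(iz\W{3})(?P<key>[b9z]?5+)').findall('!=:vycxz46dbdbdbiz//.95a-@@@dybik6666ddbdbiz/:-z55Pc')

[('vycxz4', 'iz//.', '95')]

This matches one or more of a non-word character (non-capturing group); then zero or more of one of [6vmd], then optionally the literal 'y', then one or more of any character (captured); then one or more of a literal '6' (lazy), then the literal 'db' repeated 3 times; then the literal 'iz', then exactly 3 of a non-word character (captured); then optionally one of [b9z], then one or more of the literal '5' (captured as 'key').
Matches: at [0:23] match '!=:vycxz46dbdbdbiz//.95', groups = ('vycxz4', 'iz//.', '95').
`findall` packs the 3 group values into a tuple for every match.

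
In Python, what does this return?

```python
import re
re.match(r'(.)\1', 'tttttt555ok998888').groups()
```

A backreference is literal: `\1` must see the identical characters the first group matched.
`re.match` only tries the pattern at the start of the string.
The match spans [0:2] → 'tt'.
Captured: group 1 = 't'.

('t',)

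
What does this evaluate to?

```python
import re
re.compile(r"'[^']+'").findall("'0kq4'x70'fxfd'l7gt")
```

Since nothing is captured, `findall` lists the 2 matched substrings directly.

["'0kq4'", "'fxfd'"]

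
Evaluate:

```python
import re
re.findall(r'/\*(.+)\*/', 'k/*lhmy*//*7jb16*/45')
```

Walking the string: at [1:18] match '/*lhmy*//*7jb16*/', group 1 = 'lhmy*//*7jb16'.
One capturing group, so `findall` returns just the captured substring from the one match — 1 in all.

['lhmy*//*7jb16']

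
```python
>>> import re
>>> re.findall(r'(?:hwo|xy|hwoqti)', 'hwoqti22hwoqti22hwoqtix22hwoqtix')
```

['hwo', 'hwo', 'hwo', 'hwo']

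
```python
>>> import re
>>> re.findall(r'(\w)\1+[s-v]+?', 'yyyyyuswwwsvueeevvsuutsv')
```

`\1` is not a pattern — it's the concrete string captured by group 1, re-applied verbatim.
Walking the string: at [0:6] match 'yyyyyu', group 1 = 'y'; at [7:11] match 'wwws', group 1 = 'w'; at [13:17] match 'eeev', group 1 = 'e'; at [19:22] match 'uut', group 1 = 'u'.
With a single group, `findall` returns only what that group captured — 4 items.

['y', 'w', 'e', 'u']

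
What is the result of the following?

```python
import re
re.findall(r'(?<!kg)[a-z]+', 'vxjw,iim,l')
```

`(?!…)`/`(?<!…)` only lets a position through if the neighbouring text does NOT match; no characters are consumed.
`findall` yields the raw match text (3 of them) because the pattern has no groups.

['vxjw', 'iim', 'l']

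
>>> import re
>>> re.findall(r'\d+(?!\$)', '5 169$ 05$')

A negative assertion filters positions out without eating any characters.
Matches: at [0:1] → '5'; at [2:4] → '16'; at [7:8] → '0'.
`findall` yields the raw match text (3 of them) because the pattern has no groups.

['5', '16', '0']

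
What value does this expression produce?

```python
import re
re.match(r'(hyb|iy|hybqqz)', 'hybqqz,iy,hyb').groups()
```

The match spans [0:3] → 'hyb'.
Captured: group 1 = 'hyb'.

('hyb',)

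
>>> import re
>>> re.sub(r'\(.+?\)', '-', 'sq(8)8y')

'sq-8y'

Matches: at [2:5] → '(8)'.
Every occurrence is swapped for '-'.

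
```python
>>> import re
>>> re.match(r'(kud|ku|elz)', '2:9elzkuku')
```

`re.match` won't scan ahead — the pattern has to work from the very first character.
Here the pattern fails at index 0, so the call returns None.

None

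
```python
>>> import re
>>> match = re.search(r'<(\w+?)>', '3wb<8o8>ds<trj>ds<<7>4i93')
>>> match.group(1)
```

'8o8'

The match spans [3:8] → '<8o8>'.
Captured: group 1 = '8o8'.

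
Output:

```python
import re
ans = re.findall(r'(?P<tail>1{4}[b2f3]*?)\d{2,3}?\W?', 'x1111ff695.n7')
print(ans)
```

['1111ff']

The pattern matches exactly 4 of the literal '1', then zero or more of one of [b2f3] (lazy) (captured as 'tail'); then 2 to 3 of a digit (lazy), then optionally a non-word character.
Because there's exactly one group, `findall` drops the full match and keeps group 1 from the one hit.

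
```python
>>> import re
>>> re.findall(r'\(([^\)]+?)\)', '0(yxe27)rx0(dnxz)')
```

['yxe27', 'dnxz']

Scanning left to right: at [1:8] match '(yxe27)', group 1 = 'yxe27'; at [11:17] match '(dnxz)', group 1 = 'dnxz'.
`findall` collects group 1 from each match (2 total).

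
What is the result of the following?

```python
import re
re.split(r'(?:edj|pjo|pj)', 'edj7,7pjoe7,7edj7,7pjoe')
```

['', '7,7', 'e7,7', '7,7', 'e']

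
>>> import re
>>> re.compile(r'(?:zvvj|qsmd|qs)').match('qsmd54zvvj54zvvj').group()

Branches in `(...|...)` are attempted left-to-right; the first branch that allows the whole pattern to succeed is taken.
`match` is anchored at position 0; if the pattern doesn't fit there, it returns None.
The match spans [0:4] → 'qsmd'.

'qsmd'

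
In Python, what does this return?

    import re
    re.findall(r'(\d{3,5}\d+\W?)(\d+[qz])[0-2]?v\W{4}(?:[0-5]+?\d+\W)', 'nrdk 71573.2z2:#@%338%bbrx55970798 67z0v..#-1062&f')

This matches 3 to 5 of a digit, then one or more of a digit, then optionally a non-word character (captured); then one or more of a digit, then one of [qz] (captured); then optionally a character in [0-2], then the literal 'v', then exactly 4 of a non-word character; then one or more of a character in [0-5] (lazy), then one or more of a digit, then a non-word character (non-capturing group).
2 groups means the one result is a tuple of 2 captured strings — 1 here.

[('55970798 ', '67z')]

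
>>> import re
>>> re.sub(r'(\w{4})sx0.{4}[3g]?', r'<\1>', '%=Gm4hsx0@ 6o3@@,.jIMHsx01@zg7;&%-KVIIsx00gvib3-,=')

'%=<Gm4h>@@,.<jIMH>7;&%-<KVII>b3-,='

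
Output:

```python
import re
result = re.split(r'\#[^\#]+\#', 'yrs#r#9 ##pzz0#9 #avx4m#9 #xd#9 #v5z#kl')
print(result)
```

Matches to split on: at [3:6] → '#r#'; at [9:15] → '#pzz0#'; at [17:24] → '#avx4m#'; at [26:30] → '#xd#'; at [32:37] → '#v5z#'.
Each match becomes a cut point; 6 segments remain.

['yrs', '9 #', '9 ', '9 ', '9 ', 'kl']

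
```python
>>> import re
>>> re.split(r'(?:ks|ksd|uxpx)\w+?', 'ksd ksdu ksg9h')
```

The regex engine tests alternatives in the order written; an earlier branch that matches wins even if a later one would match more.
Matches to split on: at [0:3] → 'ksd'; at [4:7] → 'ksd'; at [9:12] → 'ksg'.
`split` removes every match and returns the 4 fragments in between.

['', ' ', 'u ', '9h']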